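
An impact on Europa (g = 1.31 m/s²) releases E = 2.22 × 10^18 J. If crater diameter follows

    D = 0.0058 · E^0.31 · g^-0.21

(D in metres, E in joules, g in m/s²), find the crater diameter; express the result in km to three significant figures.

E^0.31 = (2.22 × 10^18)^0.31 = 4.868 × 10^5
g^-0.21 = 1.31^-0.21 = 0.9449
D = 0.0058 × 4.868 × 10^5 × 0.9449 = 2668 m
   = 2.668 km

D ≈ 2.67 km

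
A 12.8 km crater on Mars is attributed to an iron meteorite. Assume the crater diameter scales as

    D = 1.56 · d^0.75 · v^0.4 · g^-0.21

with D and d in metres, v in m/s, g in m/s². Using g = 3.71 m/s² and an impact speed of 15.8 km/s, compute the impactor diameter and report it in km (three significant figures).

Rearranging for d: d = [D / (1.56 · 15800^0.4 · 3.71^-0.21)]^(1/0.75).
D = 12800 m.
15800^0.4 = 47.80
3.71^-0.21 = 0.7593
Denominator = 1.56 × 47.80 × 0.7593 = 56.62
D / 56.62 = 12800 / 56.62 = 226.1
d = 226.1^(1/0.75) = 226.1^1.3333 = 1377 m

d ≈ 1.38 km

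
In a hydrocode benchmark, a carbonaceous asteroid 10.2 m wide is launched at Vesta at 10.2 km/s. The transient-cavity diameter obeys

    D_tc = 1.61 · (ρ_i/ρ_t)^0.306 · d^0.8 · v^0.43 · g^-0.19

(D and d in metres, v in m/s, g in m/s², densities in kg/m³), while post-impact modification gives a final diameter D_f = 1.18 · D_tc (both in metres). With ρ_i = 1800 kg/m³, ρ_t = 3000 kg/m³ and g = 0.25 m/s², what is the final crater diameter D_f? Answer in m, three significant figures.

v = 10200 m/s.
(ρ_i/ρ_t)^0.306 = (1800/3000)^0.306 = 0.8553
d^0.8 = 10.2^0.8 = 6.410
v^0.43 = 10200^0.43 = 52.93
g^-0.19 = 0.25^-0.19 = 1.301
D_tc = 1.61 × 0.8553 × 6.410 × 52.93 × 1.301 = 607.8 m
D_f = 1.18 × 607.8 = 717.2 m

D_f ≈ 717 m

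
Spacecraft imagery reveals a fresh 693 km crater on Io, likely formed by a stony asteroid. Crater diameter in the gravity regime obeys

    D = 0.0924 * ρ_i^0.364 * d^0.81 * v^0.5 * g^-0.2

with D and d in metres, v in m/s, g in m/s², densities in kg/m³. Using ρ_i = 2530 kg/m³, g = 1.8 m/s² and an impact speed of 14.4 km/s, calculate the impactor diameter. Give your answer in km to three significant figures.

d ≈ 28.5 km

Rearranging for d: d = [D / (0.0924 · 2530^0.364 · 14400^0.5 · 1.8^-0.2)]^(1/0.81).
D = 693000 m.
2530^0.364 = 17.33
14400^0.5 = 120.0
1.8^-0.2 = 0.8891
Denominator = 0.0924 × 17.33 × 120.0 × 0.8891 = 170.8
D / 170.8 = 693000 / 170.8 = 4057
d = 4057^(1/0.81) = 4057^1.2346 = 28490 m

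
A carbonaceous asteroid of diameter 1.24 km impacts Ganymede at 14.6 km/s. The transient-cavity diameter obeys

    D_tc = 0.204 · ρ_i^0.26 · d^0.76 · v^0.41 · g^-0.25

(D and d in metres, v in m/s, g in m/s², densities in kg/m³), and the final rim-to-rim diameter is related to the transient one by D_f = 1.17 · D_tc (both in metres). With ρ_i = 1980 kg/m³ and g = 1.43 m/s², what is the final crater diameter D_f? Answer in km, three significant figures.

D_f ≈ 18.0 km

In SI: d = 1240 m, v = 14600 m/s.
ρ_i^0.26 = 1980^0.26 = 7.197
d^0.76 = 1240^0.76 = 224.4
v^0.41 = 14600^0.41 = 50.98
g^-0.25 = 1.43^-0.25 = 0.9145
D_tc = 0.204 × 7.197 × 224.4 × 50.98 × 0.9145 = 15360 m
D_f = 1.17 × 15360 = 17971 m
     = 17.97 km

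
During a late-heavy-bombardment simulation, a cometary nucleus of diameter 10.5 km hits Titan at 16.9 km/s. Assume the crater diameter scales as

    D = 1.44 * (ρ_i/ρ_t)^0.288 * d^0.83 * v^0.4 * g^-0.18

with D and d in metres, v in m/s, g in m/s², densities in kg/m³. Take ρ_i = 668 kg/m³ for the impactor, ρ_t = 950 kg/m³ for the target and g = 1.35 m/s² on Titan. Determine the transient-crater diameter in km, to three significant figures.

D ≈ 132 km

In SI units: d = 10500 m, v = 16900 m/s.
(ρ_i/ρ_t)^0.288 = (668/950)^0.288 = 0.9035
d^0.83 = 10500^0.83 = 2176
v^0.4 = 16900^0.4 = 49.11
g^-0.18 = 1.35^-0.18 = 0.9474
D = 1.44 × 0.9035 × 2176 × 49.11 × 0.9474 = 1.317 × 10^5 m
   = 131.7 km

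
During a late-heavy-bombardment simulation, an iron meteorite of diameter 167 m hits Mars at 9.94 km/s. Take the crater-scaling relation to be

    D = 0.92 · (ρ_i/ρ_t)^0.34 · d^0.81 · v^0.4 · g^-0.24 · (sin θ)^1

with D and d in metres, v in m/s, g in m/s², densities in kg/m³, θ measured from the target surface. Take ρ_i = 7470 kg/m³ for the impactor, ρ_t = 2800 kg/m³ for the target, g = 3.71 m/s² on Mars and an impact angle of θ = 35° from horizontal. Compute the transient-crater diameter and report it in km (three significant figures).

D ≈ 1.35 km

In SI units: v = 9940 m/s.
(ρ_i/ρ_t)^0.34 = (7470/2800)^0.34 = 1.396
d^0.81 = 167^0.81 = 63.15
v^0.4 = 9940^0.4 = 39.71
g^-0.24 = 3.71^-0.24 = 0.7300
(sin 35°)^1 = 0.5736^1 = 0.5736
D = 0.92 × 1.396 × 63.15 × 39.71 × 0.7300 × 0.5736 = 1349 m
   = 1.349 km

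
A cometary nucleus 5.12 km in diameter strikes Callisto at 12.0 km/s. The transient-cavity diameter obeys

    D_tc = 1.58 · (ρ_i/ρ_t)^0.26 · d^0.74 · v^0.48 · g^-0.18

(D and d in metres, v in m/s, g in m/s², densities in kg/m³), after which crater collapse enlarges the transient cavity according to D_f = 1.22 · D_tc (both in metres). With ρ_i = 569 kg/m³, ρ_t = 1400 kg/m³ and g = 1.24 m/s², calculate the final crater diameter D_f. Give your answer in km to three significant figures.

D_f ≈ 74.0 km

In SI: d = 5120 m, v = 12000 m/s.
(ρ_i/ρ_t)^0.26 = (569/1400)^0.26 = 0.7913
d^0.74 = 5120^0.74 = 555.7
v^0.48 = 12000^0.48 = 90.78
g^-0.18 = 1.24^-0.18 = 0.9620
D_tc = 1.58 × 0.7913 × 555.7 × 90.78 × 0.9620 = 60670 m
D_f = 1.22 × 60670 = 74017 m
     = 74.02 km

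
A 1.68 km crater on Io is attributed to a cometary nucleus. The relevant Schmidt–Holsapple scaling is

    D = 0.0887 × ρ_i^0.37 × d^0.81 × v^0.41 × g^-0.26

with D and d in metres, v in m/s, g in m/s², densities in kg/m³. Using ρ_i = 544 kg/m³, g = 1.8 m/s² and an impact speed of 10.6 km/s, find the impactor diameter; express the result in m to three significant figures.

Rearranging for d: d = [D / (0.0887 · 544^0.37 · 10600^0.41 · 1.8^-0.26)]^(1/0.81).
D = 1680 m.
544^0.37 = 10.28
10600^0.41 = 44.71
1.8^-0.26 = 0.8583
Denominator = 0.0887 × 10.28 × 44.71 × 0.8583 = 34.99
D / 34.99 = 1680 / 34.99 = 48.01
d = 48.01^(1/0.81) = 48.01^1.2346 = 119.1 m

d ≈ 119 m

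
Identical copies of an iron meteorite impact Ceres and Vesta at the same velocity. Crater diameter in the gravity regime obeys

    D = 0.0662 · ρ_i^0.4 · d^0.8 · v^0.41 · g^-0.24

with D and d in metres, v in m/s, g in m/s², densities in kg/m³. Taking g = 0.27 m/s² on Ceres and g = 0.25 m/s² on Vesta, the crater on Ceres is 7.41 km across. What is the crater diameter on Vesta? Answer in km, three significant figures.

D ≈ 7.55 km

All impactor-dependent factors cancel in the ratio, leaving D_Vesta/D_Ceres = (g_Vesta/g_Ceres)^-0.24.
(0.25/0.27)^-0.24 = 0.9259^-0.24 = 1.019
D_Vesta = 1.019 × 7.41 km = 7.55 km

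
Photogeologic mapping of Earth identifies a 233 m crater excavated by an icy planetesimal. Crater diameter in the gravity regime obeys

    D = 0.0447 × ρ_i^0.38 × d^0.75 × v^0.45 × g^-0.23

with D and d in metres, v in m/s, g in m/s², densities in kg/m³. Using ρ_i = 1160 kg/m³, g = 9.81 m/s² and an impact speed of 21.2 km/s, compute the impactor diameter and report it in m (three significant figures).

d ≈ 12.9 m

Rearranging for d: d = [D / (0.0447 · 1160^0.38 · 21200^0.45 · 9.81^-0.23)]^(1/0.75).
1160^0.38 = 14.60
21200^0.45 = 88.48
9.81^-0.23 = 0.5914
Denominator = 0.0447 × 14.60 × 88.48 × 0.5914 = 34.15
D / 34.15 = 233 / 34.15 = 6.823
d = 6.823^(1/0.75) = 6.823^1.3333 = 12.94 m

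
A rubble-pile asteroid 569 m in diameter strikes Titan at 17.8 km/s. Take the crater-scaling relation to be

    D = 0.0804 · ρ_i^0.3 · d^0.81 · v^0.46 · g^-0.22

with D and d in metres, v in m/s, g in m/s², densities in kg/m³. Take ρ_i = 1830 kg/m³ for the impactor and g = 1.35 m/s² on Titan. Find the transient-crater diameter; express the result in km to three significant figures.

D ≈ 11.0 km

In SI units: v = 17800 m/s.
ρ_i^0.3 = 1830^0.3 = 9.522
d^0.81 = 569^0.81 = 170.5
v^0.46 = 17800^0.46 = 90.20
g^-0.22 = 1.35^-0.22 = 0.9361
D = 0.0804 × 9.522 × 170.5 × 90.20 × 0.9361 = 11021 m
   = 11.02 km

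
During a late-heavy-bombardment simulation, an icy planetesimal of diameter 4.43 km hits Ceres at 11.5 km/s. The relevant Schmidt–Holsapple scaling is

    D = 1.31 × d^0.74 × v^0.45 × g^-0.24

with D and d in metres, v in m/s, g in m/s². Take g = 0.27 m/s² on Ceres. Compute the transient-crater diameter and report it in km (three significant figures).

D ≈ 60.2 km

In SI units: d = 4430 m, v = 11500 m/s.
d^0.74 = 4430^0.74 = 499.3
v^0.45 = 11500^0.45 = 67.19
g^-0.24 = 0.27^-0.24 = 1.369
D = 1.31 × 499.3 × 67.19 × 1.369 = 60165 m
   = 60.16 km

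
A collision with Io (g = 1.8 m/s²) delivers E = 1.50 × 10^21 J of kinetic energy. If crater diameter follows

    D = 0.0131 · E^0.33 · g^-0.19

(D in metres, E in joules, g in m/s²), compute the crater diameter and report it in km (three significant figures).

E^0.33 = (1.50 × 10^21)^0.33 = 9.730 × 10^6
g^-0.19 = 1.8^-0.19 = 0.8943
D = 0.0131 × 9.730 × 10^6 × 0.8943 = 1.140 × 10^5 m
   = 114.0 km

D ≈ 114 km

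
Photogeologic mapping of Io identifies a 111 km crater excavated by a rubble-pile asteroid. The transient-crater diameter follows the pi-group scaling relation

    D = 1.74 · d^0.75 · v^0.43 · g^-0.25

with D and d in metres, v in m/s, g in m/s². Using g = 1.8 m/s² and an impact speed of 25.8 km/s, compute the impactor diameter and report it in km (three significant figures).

d ≈ 9.16 km

Rearranging for d: d = [D / (1.74 · 25800^0.43 · 1.8^-0.25)]^(1/0.75).
D = 111000 m.
25800^0.43 = 78.89
1.8^-0.25 = 0.8633
Denominator = 1.74 × 78.89 × 0.8633 = 118.5
D / 118.5 = 111000 / 118.5 = 936.7
d = 936.7^(1/0.75) = 936.7^1.3333 = 9163 m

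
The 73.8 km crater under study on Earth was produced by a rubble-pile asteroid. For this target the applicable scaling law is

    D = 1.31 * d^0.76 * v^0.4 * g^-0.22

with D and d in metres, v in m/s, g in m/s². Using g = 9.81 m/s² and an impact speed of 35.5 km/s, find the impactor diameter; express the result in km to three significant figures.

Rearranging for d: d = [D / (1.31 · 35500^0.4 · 9.81^-0.22)]^(1/0.76).
D = 73800 m.
35500^0.4 = 66.08
9.81^-0.22 = 0.6051
Denominator = 1.31 × 66.08 × 0.6051 = 52.38
D / 52.38 = 73800 / 52.38 = 1409
d = 1409^(1/0.76) = 1409^1.3158 = 13910 m

d ≈ 13.9 km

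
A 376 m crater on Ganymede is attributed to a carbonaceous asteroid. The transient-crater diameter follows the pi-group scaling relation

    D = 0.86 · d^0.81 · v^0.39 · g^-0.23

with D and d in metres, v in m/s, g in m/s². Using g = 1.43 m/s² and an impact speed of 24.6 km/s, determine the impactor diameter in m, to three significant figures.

d ≈ 15.5 m

Rearranging for d: d = [D / (0.86 · 24600^0.39 · 1.43^-0.23)]^(1/0.81).
24600^0.39 = 51.58
1.43^-0.23 = 0.9210
Denominator = 0.86 × 51.58 × 0.9210 = 40.85
D / 40.85 = 376 / 40.85 = 9.204
d = 9.204^(1/0.81) = 9.204^1.2346 = 15.49 m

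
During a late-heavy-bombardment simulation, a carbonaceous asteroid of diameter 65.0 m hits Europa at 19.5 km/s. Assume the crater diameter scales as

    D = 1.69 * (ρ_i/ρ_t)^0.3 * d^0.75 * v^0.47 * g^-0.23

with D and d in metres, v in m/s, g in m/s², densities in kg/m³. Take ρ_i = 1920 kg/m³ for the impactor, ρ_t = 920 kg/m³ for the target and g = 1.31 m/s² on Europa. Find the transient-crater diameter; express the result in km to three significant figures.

In SI units: v = 19500 m/s.
(ρ_i/ρ_t)^0.3 = (1920/920)^0.3 = 1.247
d^0.75 = 65^0.75 = 22.89
v^0.47 = 19500^0.47 = 103.8
g^-0.23 = 1.31^-0.23 = 0.9398
D = 1.69 × 1.247 × 22.89 × 103.8 × 0.9398 = 4706 m
   = 4.706 km

D ≈ 4.71 km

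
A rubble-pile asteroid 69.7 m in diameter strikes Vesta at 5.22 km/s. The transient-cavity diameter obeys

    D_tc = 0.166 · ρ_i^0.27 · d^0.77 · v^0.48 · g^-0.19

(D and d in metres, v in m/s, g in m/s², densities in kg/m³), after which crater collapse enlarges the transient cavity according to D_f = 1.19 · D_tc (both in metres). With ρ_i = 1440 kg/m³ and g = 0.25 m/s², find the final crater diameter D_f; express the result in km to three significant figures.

D_f ≈ 2.93 km

v = 5220 m/s.
ρ_i^0.27 = 1440^0.27 = 7.125
d^0.77 = 69.7^0.77 = 26.26
v^0.48 = 5220^0.48 = 60.88
g^-0.19 = 0.25^-0.19 = 1.301
D_tc = 0.166 × 7.125 × 26.26 × 60.88 × 1.301 = 2460 m
D_f = 1.19 × 2460 = 2927 m
     = 2.927 km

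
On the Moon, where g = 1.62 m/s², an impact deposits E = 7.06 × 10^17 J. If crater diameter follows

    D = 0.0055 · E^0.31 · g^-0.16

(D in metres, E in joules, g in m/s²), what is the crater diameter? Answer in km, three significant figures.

D ≈ 1.74 km

E^0.31 = (7.06 × 10^17)^0.31 = 3.413 × 10^5
g^-0.16 = 1.62^-0.16 = 0.9257
D = 0.0055 × 3.413 × 10^5 × 0.9257 = 1738 m
   = 1.738 km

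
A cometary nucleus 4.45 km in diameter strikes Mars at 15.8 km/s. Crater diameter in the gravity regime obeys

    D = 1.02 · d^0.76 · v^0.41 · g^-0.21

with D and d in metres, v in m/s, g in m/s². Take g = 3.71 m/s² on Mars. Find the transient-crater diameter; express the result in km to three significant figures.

D ≈ 24.2 km

In SI units: d = 4450 m, v = 15800 m/s.
d^0.76 = 4450^0.76 = 592.6
v^0.41 = 15800^0.41 = 52.66
g^-0.21 = 3.71^-0.21 = 0.7593
D = 1.02 × 592.6 × 52.66 × 0.7593 = 24169 m
   = 24.17 km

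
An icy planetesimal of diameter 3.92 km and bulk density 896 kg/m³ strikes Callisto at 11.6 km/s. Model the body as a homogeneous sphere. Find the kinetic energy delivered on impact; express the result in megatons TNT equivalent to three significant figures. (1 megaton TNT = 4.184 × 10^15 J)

E ≈ 4.54 × 10^5 Mt TNT

d = 3920 m; v = 11600 m/s.
Mass m = (π/6) ρ d³ = (π/6) × 896 × (3920)³ = 2.826 × 10^13 kg
E = ½ m v² = 0.5 × 2.826 × 10^13 × (11600)² = 1.901 × 10^21 J
   = 1.901 × 10^21 / 4.184×10^15 = 4.543 × 10^5 Mt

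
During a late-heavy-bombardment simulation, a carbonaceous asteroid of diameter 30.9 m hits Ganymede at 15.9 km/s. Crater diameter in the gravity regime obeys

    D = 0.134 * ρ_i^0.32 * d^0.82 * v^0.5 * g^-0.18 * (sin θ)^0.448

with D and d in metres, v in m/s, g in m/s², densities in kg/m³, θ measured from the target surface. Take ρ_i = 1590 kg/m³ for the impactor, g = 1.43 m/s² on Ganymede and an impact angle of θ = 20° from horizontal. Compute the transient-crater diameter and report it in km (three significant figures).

In SI units: v = 15900 m/s.
ρ_i^0.32 = 1590^0.32 = 10.58
d^0.82 = 30.9^0.82 = 16.66
v^0.5 = 15900^0.5 = 126.1
g^-0.18 = 1.43^-0.18 = 0.9376
(sin 20°)^0.448 = 0.3420^0.448 = 0.6184
D = 0.134 × 10.58 × 16.66 × 126.1 × 0.9376 × 0.6184 = 1727 m
   = 1.727 km

D ≈ 1.73 km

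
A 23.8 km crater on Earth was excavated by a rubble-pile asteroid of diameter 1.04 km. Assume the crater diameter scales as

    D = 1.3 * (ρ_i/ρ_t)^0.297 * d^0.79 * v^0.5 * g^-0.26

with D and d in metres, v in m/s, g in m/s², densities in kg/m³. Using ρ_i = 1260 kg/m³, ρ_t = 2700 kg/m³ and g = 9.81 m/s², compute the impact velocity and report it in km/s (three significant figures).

v ≈ 29.6 km/s

Rearranging for v: v = [D / (1.3 · (1260/2700)^0.297 · 1040^0.79 · 9.81^-0.26)]^(1/0.5).
D = 23800 m.
(1260/2700)^0.297 = 0.7974
1040^0.79 = 241.8
9.81^-0.26 = 0.5523
Denominator = 1.3 × 0.7974 × 241.8 × 0.5523 = 138.4
D / 138.4 = 23800 / 138.4 = 172.0
v = 172.0^(1/0.5) = 172.0^2 = 29584 m/s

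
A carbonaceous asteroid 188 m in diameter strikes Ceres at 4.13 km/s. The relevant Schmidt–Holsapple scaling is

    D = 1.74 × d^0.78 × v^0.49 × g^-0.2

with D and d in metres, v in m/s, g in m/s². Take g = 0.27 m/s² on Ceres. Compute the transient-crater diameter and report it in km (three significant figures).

D ≈ 7.94 km

In SI units: v = 4130 m/s.
d^0.78 = 188^0.78 = 59.41
v^0.49 = 4130^0.49 = 59.13
g^-0.2 = 0.27^-0.2 = 1.299
D = 1.74 × 59.41 × 59.13 × 1.299 = 7940 m
   = 7.940 km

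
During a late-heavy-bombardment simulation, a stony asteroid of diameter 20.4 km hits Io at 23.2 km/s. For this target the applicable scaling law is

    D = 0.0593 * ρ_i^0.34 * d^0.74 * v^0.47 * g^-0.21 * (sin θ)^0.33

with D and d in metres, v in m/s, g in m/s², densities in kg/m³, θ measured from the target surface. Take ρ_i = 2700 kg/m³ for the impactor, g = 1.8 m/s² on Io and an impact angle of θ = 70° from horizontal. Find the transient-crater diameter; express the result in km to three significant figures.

In SI units: d = 20400 m, v = 23200 m/s.
ρ_i^0.34 = 2700^0.34 = 14.68
d^0.74 = 20400^0.74 = 1546
v^0.47 = 23200^0.47 = 112.7
g^-0.21 = 1.8^-0.21 = 0.8839
(sin 70°)^0.33 = 0.9397^0.33 = 0.9797
D = 0.0593 × 14.68 × 1546 × 112.7 × 0.8839 × 0.9797 = 1.313 × 10^5 m
   = 131.3 km

D ≈ 131 km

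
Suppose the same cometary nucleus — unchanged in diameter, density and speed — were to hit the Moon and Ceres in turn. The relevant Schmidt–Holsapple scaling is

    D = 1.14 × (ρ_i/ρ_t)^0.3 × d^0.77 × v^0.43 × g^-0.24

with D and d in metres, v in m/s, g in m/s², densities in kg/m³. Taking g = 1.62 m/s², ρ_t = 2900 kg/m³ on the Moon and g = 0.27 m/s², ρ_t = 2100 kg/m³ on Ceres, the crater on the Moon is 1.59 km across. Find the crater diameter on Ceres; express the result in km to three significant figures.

The impactor-only factors (d, v, ρ_i) cancel in the ratio, leaving D_Ceres/D_Moon = (g_Ceres/g_Moon)^-0.24 · (ρ_t,Moon/ρ_t,Ceres)^0.3.
(0.27/1.62)^-0.24 = 0.1667^-0.24 = 1.537
(2900/2100)^0.3 = 1.381^0.3 = 1.102
Ratio = 1.537 × 1.102 = 1.694
D_Ceres = 1.694 × 1.59 km = 2.69 km

D ≈ 2.69 km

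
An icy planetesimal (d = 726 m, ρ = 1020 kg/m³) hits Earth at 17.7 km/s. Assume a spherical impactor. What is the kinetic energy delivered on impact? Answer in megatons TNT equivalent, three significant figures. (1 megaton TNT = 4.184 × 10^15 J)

E ≈ 7650 Mt TNT

v = 17700 m/s.
Mass m = (π/6) ρ d³ = (π/6) × 1020 × (726)³ = 2.044 × 10^11 kg
E = ½ m v² = 0.5 × 2.044 × 10^11 × (17700)² = 3.202 × 10^19 J
   = 3.202 × 10^19 / 4.184×10^15 = 7653 Mt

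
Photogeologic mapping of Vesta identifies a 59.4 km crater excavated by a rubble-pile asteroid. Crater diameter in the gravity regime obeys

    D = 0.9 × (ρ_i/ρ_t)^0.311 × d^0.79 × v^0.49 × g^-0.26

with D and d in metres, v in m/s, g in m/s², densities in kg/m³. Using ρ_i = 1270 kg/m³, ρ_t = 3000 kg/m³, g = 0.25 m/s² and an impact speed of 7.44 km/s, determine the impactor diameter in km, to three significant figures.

Rearranging for d: d = [D / (0.9 · (1270/3000)^0.311 · 7440^0.49 · 0.25^-0.26)]^(1/0.79).
D = 59400 m.
(1270/3000)^0.311 = 0.7654
7440^0.49 = 78.90
0.25^-0.26 = 1.434
Denominator = 0.9 × 0.7654 × 78.90 × 1.434 = 77.94
D / 77.94 = 59400 / 77.94 = 762.1
d = 762.1^(1/0.79) = 762.1^1.2658 = 4447 m

d ≈ 4.45 km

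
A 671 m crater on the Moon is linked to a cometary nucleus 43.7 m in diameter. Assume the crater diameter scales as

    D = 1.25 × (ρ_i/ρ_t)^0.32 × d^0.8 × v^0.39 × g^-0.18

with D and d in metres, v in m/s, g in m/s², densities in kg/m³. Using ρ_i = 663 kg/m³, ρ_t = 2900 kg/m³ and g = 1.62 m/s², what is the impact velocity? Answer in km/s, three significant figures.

Rearranging for v: v = [D / (1.25 · (663/2900)^0.32 · 43.7^0.8 · 1.62^-0.18)]^(1/0.39).
(663/2900)^0.32 = 0.6236
43.7^0.8 = 20.53
1.62^-0.18 = 0.9168
Denominator = 1.25 × 0.6236 × 20.53 × 0.9168 = 14.67
D / 14.67 = 671 / 14.67 = 45.74
v = 45.74^(1/0.39) = 45.74^2.5641 = 18079 m/s

v ≈ 18.1 km/s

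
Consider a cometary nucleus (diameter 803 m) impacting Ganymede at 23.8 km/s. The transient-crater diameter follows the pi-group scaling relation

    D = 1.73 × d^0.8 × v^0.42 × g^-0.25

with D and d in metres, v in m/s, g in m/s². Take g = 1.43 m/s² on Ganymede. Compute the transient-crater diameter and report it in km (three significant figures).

In SI units: v = 23800 m/s.
d^0.8 = 803^0.8 = 210.8
v^0.42 = 23800^0.42 = 68.89
g^-0.25 = 1.43^-0.25 = 0.9145
D = 1.73 × 210.8 × 68.89 × 0.9145 = 22975 m
   = 22.98 km

D ≈ 23.0 km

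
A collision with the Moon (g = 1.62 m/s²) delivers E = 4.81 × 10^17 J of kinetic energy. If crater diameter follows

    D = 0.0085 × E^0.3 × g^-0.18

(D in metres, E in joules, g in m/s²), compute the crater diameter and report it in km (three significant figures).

D ≈ 1.57 km

E^0.3 = (4.81 × 10^17)^0.3 = 2.017 × 10^5
g^-0.18 = 1.62^-0.18 = 0.9168
D = 0.0085 × 2.017 × 10^5 × 0.9168 = 1572 m
   = 1.572 km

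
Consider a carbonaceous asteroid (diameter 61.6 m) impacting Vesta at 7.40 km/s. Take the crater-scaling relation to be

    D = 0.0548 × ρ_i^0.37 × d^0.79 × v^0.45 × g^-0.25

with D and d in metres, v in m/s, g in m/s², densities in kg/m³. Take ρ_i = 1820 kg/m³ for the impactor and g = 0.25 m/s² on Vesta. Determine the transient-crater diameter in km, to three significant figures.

In SI units: v = 7400 m/s.
ρ_i^0.37 = 1820^0.37 = 16.08
d^0.79 = 61.6^0.79 = 25.93
v^0.45 = 7400^0.45 = 55.10
g^-0.25 = 0.25^-0.25 = 1.414
D = 0.0548 × 16.08 × 25.93 × 55.10 × 1.414 = 1780 m
   = 1.780 km

D ≈ 1.78 km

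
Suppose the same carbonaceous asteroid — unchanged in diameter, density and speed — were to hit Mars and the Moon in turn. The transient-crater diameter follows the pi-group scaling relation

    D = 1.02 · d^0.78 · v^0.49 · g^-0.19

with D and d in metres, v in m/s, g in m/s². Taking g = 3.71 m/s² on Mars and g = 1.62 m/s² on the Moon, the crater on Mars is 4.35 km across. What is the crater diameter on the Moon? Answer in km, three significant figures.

All impactor-dependent factors cancel in the ratio, leaving D_Moon/D_Mars = (g_Moon/g_Mars)^-0.19.
(1.62/3.71)^-0.19 = 0.4367^-0.19 = 1.170
D_Moon = 1.170 × 4.35 km = 5.09 km

D ≈ 5.09 km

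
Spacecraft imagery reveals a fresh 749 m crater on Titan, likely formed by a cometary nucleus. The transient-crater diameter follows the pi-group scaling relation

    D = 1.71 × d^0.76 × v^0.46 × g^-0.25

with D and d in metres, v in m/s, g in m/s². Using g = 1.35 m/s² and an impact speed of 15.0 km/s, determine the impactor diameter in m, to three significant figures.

d ≈ 9.79 m

Rearranging for d: d = [D / (1.71 · 15000^0.46 · 1.35^-0.25)]^(1/0.76).
15000^0.46 = 83.37
1.35^-0.25 = 0.9277
Denominator = 1.71 × 83.37 × 0.9277 = 132.3
D / 132.3 = 749 / 132.3 = 5.661
d = 5.661^(1/0.76) = 5.661^1.3158 = 9.787 m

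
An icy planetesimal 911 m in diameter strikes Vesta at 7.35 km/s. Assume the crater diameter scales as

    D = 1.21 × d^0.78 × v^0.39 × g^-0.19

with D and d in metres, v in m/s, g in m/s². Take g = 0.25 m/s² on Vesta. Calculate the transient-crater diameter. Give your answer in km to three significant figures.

In SI units: v = 7350 m/s.
d^0.78 = 911^0.78 = 203.4
v^0.39 = 7350^0.39 = 32.20
g^-0.19 = 0.25^-0.19 = 1.301
D = 1.21 × 203.4 × 32.20 × 1.301 = 10310 m
   = 10.31 km

D ≈ 10.3 km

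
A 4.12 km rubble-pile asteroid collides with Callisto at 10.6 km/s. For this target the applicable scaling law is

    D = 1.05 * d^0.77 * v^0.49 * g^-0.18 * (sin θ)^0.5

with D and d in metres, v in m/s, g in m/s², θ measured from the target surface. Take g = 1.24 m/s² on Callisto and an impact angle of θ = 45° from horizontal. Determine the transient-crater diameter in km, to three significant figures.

D ≈ 48.4 km

In SI units: d = 4120 m, v = 10600 m/s.
d^0.77 = 4120^0.77 = 607.4
v^0.49 = 10600^0.49 = 93.84
g^-0.18 = 1.24^-0.18 = 0.9620
(sin 45°)^0.5 = 0.7071^0.5 = 0.8409
D = 1.05 × 607.4 × 93.84 × 0.9620 × 0.8409 = 48414 m
   = 48.41 km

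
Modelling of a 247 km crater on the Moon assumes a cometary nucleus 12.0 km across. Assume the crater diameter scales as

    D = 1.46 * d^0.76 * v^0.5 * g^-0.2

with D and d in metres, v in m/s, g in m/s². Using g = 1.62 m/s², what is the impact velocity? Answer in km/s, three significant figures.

v ≈ 21.9 km/s

Rearranging for v: v = [D / (1.46 · 12000^0.76 · 1.62^-0.2)]^(1/0.5).
D = 247000 m.
12000^0.76 = 1259
1.62^-0.2 = 0.9080
Denominator = 1.46 × 1259 × 0.9080 = 1669
D / 1669 = 247000 / 1669 = 148.0
v = 148.0^(1/0.5) = 148.0^2 = 21904 m/s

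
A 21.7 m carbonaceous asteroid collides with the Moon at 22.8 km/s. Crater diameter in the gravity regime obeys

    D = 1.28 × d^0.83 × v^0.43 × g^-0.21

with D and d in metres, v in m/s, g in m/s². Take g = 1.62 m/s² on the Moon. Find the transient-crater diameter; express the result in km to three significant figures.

In SI units: v = 22800 m/s.
d^0.83 = 21.7^0.83 = 12.86
v^0.43 = 22800^0.43 = 74.80
g^-0.21 = 1.62^-0.21 = 0.9037
D = 1.28 × 12.86 × 74.80 × 0.9037 = 1113 m
   = 1.113 km

D ≈ 1.11 km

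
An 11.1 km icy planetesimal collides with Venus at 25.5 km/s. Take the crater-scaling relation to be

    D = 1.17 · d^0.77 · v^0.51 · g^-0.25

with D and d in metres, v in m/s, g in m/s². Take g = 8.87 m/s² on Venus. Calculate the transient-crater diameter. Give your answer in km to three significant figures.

D ≈ 156 km

In SI units: d = 11100 m, v = 25500 m/s.
d^0.77 = 11100^0.77 = 1303
v^0.51 = 25500^0.51 = 176.7
g^-0.25 = 8.87^-0.25 = 0.5795
D = 1.17 × 1303 × 176.7 × 0.5795 = 1.561 × 10^5 m
   = 156.1 km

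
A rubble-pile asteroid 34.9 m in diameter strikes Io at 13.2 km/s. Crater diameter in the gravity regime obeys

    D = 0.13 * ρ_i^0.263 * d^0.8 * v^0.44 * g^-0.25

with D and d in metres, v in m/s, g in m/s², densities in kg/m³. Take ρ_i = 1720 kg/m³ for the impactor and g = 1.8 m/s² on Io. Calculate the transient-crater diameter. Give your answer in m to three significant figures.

In SI units: v = 13200 m/s.
ρ_i^0.263 = 1720^0.263 = 7.095
d^0.8 = 34.9^0.8 = 17.15
v^0.44 = 13200^0.44 = 65.02
g^-0.25 = 1.8^-0.25 = 0.8633
D = 0.13 × 7.095 × 17.15 × 65.02 × 0.8633 = 887.9 m

D ≈ 888 m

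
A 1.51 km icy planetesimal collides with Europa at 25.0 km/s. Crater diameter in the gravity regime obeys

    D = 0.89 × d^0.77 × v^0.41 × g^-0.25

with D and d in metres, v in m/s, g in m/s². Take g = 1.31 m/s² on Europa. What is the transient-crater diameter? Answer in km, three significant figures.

In SI units: d = 1510 m, v = 25000 m/s.
d^0.77 = 1510^0.77 = 280.4
v^0.41 = 25000^0.41 = 63.56
g^-0.25 = 1.31^-0.25 = 0.9347
D = 0.89 × 280.4 × 63.56 × 0.9347 = 14826 m
   = 14.83 km

D ≈ 14.8 km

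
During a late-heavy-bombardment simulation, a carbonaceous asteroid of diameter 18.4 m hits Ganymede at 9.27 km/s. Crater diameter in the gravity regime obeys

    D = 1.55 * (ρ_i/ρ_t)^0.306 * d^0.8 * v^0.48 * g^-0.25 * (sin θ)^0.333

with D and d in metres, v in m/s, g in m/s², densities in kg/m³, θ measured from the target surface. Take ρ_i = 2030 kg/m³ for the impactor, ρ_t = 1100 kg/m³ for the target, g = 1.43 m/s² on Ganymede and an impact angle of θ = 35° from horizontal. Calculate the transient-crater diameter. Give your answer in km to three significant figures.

D ≈ 1.17 km

In SI units: v = 9270 m/s.
(ρ_i/ρ_t)^0.306 = (2030/1100)^0.306 = 1.206
d^0.8 = 18.4^0.8 = 10.28
v^0.48 = 9270^0.48 = 80.20
g^-0.25 = 1.43^-0.25 = 0.9145
(sin 35°)^0.333 = 0.5736^0.333 = 0.8310
D = 1.55 × 1.206 × 10.28 × 80.20 × 0.9145 × 0.8310 = 1171 m
   = 1.171 km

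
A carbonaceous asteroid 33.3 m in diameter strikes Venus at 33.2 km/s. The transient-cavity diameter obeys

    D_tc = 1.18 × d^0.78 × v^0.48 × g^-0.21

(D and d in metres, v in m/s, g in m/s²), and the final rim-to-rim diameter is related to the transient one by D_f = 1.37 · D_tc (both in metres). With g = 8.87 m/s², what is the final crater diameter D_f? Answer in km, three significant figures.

D_f ≈ 2.33 km

v = 33200 m/s.
d^0.78 = 33.3^0.78 = 15.40
v^0.48 = 33200^0.48 = 148.0
g^-0.21 = 8.87^-0.21 = 0.6323
D_tc = 1.18 × 15.40 × 148.0 × 0.6323 = 1701 m
D_f = 1.37 × 1701 = 2330 m
     = 2.330 km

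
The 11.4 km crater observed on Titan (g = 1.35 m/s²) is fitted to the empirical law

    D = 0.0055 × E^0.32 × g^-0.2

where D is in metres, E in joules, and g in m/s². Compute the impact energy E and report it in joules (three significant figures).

Rearranging: E = [D / (0.0055 · g^-0.2)]^(1/0.32).
D = 11400 m.
g^-0.2 = 1.35^-0.2 = 0.9417
D / (0.0055 × 0.9417) = 11400 / (5.179 × 10^-3) = 2.201 × 10^6
E = (2.201 × 10^6)^3.125 = 6.617 × 10^19 J

E ≈ 6.62 × 10^19 J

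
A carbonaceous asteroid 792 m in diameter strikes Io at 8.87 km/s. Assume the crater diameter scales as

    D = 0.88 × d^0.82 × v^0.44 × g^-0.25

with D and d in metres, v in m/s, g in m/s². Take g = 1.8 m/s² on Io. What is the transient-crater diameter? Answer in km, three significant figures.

D ≈ 9.88 km

In SI units: v = 8870 m/s.
d^0.82 = 792^0.82 = 238.2
v^0.44 = 8870^0.44 = 54.59
g^-0.25 = 1.8^-0.25 = 0.8633
D = 0.88 × 238.2 × 54.59 × 0.8633 = 9879 m
   = 9.879 km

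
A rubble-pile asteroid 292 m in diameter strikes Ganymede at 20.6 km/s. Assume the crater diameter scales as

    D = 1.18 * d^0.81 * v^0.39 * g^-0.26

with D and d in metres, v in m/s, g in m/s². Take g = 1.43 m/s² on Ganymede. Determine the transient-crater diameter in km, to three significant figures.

In SI units: v = 20600 m/s.
d^0.81 = 292^0.81 = 99.30
v^0.39 = 20600^0.39 = 48.13
g^-0.26 = 1.43^-0.26 = 0.9112
D = 1.18 × 99.30 × 48.13 × 0.9112 = 5139 m
   = 5.139 km

D ≈ 5.14 km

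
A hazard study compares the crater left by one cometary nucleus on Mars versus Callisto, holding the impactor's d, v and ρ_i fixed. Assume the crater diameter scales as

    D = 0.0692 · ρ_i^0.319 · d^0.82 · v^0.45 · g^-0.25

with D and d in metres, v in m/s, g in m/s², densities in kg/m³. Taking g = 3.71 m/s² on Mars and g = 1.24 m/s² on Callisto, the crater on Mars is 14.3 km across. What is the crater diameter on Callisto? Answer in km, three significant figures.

D ≈ 18.8 km

All impactor-dependent factors cancel in the ratio, leaving D_Callisto/D_Mars = (g_Callisto/g_Mars)^-0.25.
(1.24/3.71)^-0.25 = 0.3342^-0.25 = 1.315
D_Callisto = 1.315 × 14.3 km = 18.8 km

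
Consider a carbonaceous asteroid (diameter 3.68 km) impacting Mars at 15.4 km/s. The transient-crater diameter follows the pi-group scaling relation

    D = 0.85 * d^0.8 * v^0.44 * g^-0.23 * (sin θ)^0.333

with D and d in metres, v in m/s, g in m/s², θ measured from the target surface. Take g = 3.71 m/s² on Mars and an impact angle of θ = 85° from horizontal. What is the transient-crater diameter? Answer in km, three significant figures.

In SI units: d = 3680 m, v = 15400 m/s.
d^0.8 = 3680^0.8 = 712.3
v^0.44 = 15400^0.44 = 69.58
g^-0.23 = 3.71^-0.23 = 0.7397
(sin 85°)^0.333 = 0.9962^0.333 = 0.9987
D = 0.85 × 712.3 × 69.58 × 0.7397 × 0.9987 = 31121 m
   = 31.12 km

D ≈ 31.1 km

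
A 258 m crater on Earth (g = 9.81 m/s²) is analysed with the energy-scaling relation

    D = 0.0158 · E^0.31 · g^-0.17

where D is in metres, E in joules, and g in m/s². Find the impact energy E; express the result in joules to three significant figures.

Rearranging: E = [D / (0.0158 · g^-0.17)]^(1/0.31).
g^-0.17 = 9.81^-0.17 = 0.6783
D / (0.0158 × 0.6783) = 258 / (0.01072) = 2.407 × 10^4
E = (2.407 × 10^4)^3.2258 = 1.361 × 10^14 J

E ≈ 1.36 × 10^14 J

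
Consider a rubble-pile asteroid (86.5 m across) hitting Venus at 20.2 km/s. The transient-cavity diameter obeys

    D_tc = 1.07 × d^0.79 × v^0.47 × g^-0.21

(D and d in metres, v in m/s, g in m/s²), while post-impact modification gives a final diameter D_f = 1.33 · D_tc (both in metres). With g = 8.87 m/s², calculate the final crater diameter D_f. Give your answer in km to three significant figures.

v = 20200 m/s.
d^0.79 = 86.5^0.79 = 33.90
v^0.47 = 20200^0.47 = 105.6
g^-0.21 = 8.87^-0.21 = 0.6323
D_tc = 1.07 × 33.90 × 105.6 × 0.6323 = 2422 m
D_f = 1.33 × 2422 = 3221 m
     = 3.221 km

D_f ≈ 3.22 km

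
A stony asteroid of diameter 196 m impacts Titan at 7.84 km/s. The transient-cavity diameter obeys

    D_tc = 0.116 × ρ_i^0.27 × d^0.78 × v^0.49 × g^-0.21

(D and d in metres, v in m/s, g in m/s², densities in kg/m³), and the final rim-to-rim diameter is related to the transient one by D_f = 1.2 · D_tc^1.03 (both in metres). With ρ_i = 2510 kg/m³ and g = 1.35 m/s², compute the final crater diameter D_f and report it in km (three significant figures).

v = 7840 m/s.
ρ_i^0.27 = 2510^0.27 = 8.278
d^0.78 = 196^0.78 = 61.37
v^0.49 = 7840^0.49 = 80.95
g^-0.21 = 1.35^-0.21 = 0.9389
D_tc = 0.116 × 8.278 × 61.37 × 80.95 × 0.9389 = 4479 m
D_f = 1.2 × (4479)^1.03 = 6917 m
     = 6.917 km

D_f ≈ 6.92 km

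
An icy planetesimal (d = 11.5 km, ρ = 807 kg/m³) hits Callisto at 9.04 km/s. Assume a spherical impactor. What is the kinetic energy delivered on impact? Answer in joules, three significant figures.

d = 11500 m; v = 9040 m/s.
Mass m = (π/6) ρ d³ = (π/6) × 807 × (11500)³ = 6.426 × 10^14 kg
E = ½ m v² = 0.5 × 6.426 × 10^14 × (9040)² = 2.626 × 10^22 J

E ≈ 2.63 × 10^22 J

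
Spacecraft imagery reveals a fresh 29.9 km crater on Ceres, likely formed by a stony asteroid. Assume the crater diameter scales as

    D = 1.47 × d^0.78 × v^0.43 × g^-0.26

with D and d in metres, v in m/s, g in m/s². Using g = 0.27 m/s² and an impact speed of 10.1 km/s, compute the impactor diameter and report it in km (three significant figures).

d ≈ 1.34 km

Rearranging for d: d = [D / (1.47 · 10100^0.43 · 0.27^-0.26)]^(1/0.78).
D = 29900 m.
10100^0.43 = 52.71
0.27^-0.26 = 1.406
Denominator = 1.47 × 52.71 × 1.406 = 108.9
D / 108.9 = 29900 / 108.9 = 274.6
d = 274.6^(1/0.78) = 274.6^1.2821 = 1339 m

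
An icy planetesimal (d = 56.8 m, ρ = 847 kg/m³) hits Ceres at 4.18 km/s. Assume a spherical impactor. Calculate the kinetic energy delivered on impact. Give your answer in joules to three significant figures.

E ≈ 7.10 × 10^14 J

v = 4180 m/s.
Mass m = (π/6) ρ d³ = (π/6) × 847 × (56.8)³ = 8.127 × 10^7 kg
E = ½ m v² = 0.5 × 8.127 × 10^7 × (4180)² = 7.100 × 10^14 J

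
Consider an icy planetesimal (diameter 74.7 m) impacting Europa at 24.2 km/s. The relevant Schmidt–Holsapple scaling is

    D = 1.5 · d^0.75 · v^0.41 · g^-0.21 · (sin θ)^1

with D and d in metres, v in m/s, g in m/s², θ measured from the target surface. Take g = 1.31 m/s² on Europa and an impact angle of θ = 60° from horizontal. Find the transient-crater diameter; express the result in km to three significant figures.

In SI units: v = 24200 m/s.
d^0.75 = 74.7^0.75 = 25.41
v^0.41 = 24200^0.41 = 62.71
g^-0.21 = 1.31^-0.21 = 0.9449
(sin 60°)^1 = 0.8660^1 = 0.8660
D = 1.5 × 25.41 × 62.71 × 0.9449 × 0.8660 = 1956 m
   = 1.956 km

D ≈ 1.96 km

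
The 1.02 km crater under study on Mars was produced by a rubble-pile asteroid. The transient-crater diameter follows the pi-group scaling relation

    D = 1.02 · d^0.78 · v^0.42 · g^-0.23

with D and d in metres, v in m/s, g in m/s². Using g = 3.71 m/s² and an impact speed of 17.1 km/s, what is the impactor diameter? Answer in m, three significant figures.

d ≈ 54.3 m

Rearranging for d: d = [D / (1.02 · 17100^0.42 · 3.71^-0.23)]^(1/0.78).
D = 1020 m.
17100^0.42 = 59.96
3.71^-0.23 = 0.7397
Denominator = 1.02 × 59.96 × 0.7397 = 45.24
D / 45.24 = 1020 / 45.24 = 22.55
d = 22.55^(1/0.78) = 22.55^1.2821 = 54.31 m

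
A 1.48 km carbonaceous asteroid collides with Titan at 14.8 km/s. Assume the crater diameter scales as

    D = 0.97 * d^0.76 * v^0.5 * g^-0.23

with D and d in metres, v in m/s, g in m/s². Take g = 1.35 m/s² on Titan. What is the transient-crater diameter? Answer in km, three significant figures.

D ≈ 28.3 km

In SI units: d = 1480 m, v = 14800 m/s.
d^0.76 = 1480^0.76 = 256.7
v^0.5 = 14800^0.5 = 121.7
g^-0.23 = 1.35^-0.23 = 0.9333
D = 0.97 × 256.7 × 121.7 × 0.9333 = 28282 m
   = 28.28 km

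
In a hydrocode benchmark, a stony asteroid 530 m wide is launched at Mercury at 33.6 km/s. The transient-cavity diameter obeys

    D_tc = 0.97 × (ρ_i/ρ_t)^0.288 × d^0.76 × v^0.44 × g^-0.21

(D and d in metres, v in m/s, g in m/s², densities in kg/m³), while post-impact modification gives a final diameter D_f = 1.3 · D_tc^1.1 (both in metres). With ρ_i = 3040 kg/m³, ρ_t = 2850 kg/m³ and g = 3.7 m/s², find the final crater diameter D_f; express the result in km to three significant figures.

v = 33600 m/s.
(ρ_i/ρ_t)^0.288 = (3040/2850)^0.288 = 1.019
d^0.76 = 530^0.76 = 117.6
v^0.44 = 33600^0.44 = 98.08
g^-0.21 = 3.7^-0.21 = 0.7598
D_tc = 0.97 × 1.019 × 117.6 × 98.08 × 0.7598 = 8662 m
D_f = 1.3 × (8662)^1.1 = 27882 m
     = 27.88 km

D_f ≈ 27.9 km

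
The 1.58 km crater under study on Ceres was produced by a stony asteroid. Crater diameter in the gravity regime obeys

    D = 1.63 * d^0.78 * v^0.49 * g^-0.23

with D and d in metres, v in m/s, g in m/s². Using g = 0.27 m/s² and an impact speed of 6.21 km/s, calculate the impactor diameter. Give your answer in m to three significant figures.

Rearranging for d: d = [D / (1.63 · 6210^0.49 · 0.27^-0.23)]^(1/0.78).
D = 1580 m.
6210^0.49 = 72.21
0.27^-0.23 = 1.351
Denominator = 1.63 × 72.21 × 1.351 = 159.0
D / 159.0 = 1580 / 159.0 = 9.937
d = 9.937^(1/0.78) = 9.937^1.2821 = 18.99 m

d ≈ 19.0 m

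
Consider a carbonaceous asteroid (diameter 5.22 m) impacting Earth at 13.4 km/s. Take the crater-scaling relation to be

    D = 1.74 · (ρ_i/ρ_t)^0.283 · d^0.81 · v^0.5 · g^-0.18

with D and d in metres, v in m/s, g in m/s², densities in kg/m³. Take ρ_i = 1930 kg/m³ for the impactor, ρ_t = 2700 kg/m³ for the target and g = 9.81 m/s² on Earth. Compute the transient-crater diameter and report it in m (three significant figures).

In SI units: v = 13400 m/s.
(ρ_i/ρ_t)^0.283 = (1930/2700)^0.283 = 0.9094
d^0.81 = 5.22^0.81 = 3.813
v^0.5 = 13400^0.5 = 115.8
g^-0.18 = 9.81^-0.18 = 0.6630
D = 1.74 × 0.9094 × 3.813 × 115.8 × 0.6630 = 463.2 m

D ≈ 463 m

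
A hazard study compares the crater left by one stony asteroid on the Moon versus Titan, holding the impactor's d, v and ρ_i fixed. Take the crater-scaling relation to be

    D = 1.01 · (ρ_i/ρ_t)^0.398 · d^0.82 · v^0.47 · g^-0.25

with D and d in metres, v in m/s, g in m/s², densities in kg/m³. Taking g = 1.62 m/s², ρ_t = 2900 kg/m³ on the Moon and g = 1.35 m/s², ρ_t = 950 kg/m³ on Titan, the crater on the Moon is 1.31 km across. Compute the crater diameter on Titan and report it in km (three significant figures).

D ≈ 2.14 km

The impactor-only factors (d, v, ρ_i) cancel in the ratio, leaving D_Titan/D_Moon = (g_Titan/g_Moon)^-0.25 · (ρ_t,Moon/ρ_t,Titan)^0.398.
(1.35/1.62)^-0.25 = 0.8333^-0.25 = 1.047
(2900/950)^0.398 = 3.053^0.398 = 1.559
Ratio = 1.047 × 1.559 = 1.632
D_Titan = 1.632 × 1.31 km = 2.14 km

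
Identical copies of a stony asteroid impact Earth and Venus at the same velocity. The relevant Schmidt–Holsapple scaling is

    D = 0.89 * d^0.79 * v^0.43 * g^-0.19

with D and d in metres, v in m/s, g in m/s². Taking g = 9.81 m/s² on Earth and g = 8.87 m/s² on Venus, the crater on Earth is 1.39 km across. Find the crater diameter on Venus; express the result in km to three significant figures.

D ≈ 1.42 km

All impactor-dependent factors cancel in the ratio, leaving D_Venus/D_Earth = (g_Venus/g_Earth)^-0.19.
(8.87/9.81)^-0.19 = 0.9042^-0.19 = 1.019
D_Venus = 1.019 × 1.39 km = 1.42 km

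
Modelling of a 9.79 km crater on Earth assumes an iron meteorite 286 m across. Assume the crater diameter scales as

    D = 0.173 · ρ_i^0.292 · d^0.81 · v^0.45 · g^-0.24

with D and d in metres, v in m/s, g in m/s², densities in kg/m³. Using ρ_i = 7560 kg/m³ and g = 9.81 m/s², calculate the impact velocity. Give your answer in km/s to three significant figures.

Rearranging for v: v = [D / (0.173 · 7560^0.292 · 286^0.81 · 9.81^-0.24)]^(1/0.45).
D = 9790 m.
7560^0.292 = 13.57
286^0.81 = 97.65
9.81^-0.24 = 0.5781
Denominator = 0.173 × 13.57 × 97.65 × 0.5781 = 132.5
D / 132.5 = 9790 / 132.5 = 73.89
v = 73.89^(1/0.45) = 73.89^2.2222 = 14203 m/s

v ≈ 14.2 km/s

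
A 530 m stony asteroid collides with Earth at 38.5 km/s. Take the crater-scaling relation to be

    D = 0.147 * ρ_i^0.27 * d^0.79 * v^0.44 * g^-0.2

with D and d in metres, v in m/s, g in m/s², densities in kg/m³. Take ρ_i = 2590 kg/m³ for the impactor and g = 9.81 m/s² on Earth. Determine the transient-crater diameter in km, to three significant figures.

In SI units: v = 38500 m/s.
ρ_i^0.27 = 2590^0.27 = 8.348
d^0.79 = 530^0.79 = 142.0
v^0.44 = 38500^0.44 = 104.1
g^-0.2 = 9.81^-0.2 = 0.6334
D = 0.147 × 8.348 × 142.0 × 104.1 × 0.6334 = 11490 m
   = 11.49 km

D ≈ 11.5 km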